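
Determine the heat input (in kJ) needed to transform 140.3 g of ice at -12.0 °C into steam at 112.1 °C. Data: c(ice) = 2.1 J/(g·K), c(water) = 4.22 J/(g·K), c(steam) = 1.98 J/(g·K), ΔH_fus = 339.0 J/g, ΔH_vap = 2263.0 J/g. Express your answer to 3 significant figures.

q = 431 kJ

q1 (heat ice -12.0→0.0 °C): 140.3 × 2.1 × 12.0 = 3536 J
q2 (melt at 0 °C): 140.3 × 339.0 = 47562 J
q3 (heat water 0.0→100.0 °C): 140.3 × 4.22 × 100.0 = 59207 J
q4 (vaporize at 100 °C): 140.3 × 2263.0 = 317499 J
q5 (heat steam 100.0→112.1 °C): 140.3 × 1.98 × 12.1 = 3361 J
Total: 3536 + 47562 + 59207 + 317499 + 3361 = 431165 J = 431 kJ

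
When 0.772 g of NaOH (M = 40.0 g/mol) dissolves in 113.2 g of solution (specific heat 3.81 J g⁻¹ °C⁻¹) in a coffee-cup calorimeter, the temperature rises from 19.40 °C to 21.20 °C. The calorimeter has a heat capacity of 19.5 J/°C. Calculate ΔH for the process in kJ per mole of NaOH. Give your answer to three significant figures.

|ΔT| = |21.20 − 19.40| = 1.80 °C
|q_surr| = (113.2 × 3.81 + 19.5) × 1.80 = 450.792 × 1.80 = 811.4 J
n(NaOH) = 0.772 / 40.0 = 0.01930 mol
Temperature rose, so q_rxn = −|q_surr| = -0.8114 kJ
ΔH = q_rxn / n = -42.04 kJ/mol

ΔH = -42.0 kJ/mol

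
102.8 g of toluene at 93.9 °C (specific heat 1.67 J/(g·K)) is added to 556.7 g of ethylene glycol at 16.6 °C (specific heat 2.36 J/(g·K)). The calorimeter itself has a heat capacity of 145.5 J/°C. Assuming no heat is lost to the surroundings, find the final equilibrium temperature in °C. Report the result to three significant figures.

T_f = 24.7 °C

Heat lost by toluene = heat gained by ethylene glycol + calorimeter.
(102.8)(1.67)(93.9 − T) = [(556.7)(2.36) + 145.5](T − 16.6)
171.676 (93.9 − T) = 1459.312 (T − 16.6)
16120 − 171.676 T = 1459.312 T − 24225
40345 = 1630.988 T
T = 24.74 °C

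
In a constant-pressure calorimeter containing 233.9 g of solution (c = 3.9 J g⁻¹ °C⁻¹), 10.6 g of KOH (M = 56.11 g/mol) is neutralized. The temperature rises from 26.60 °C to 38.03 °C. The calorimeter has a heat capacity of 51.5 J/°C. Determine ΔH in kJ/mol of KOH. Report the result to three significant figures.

ΔH = -58.3 kJ/mol

|ΔT| = |38.03 − 26.60| = 11.43 °C
|q_surr| = (233.9 × 3.9 + 51.5) × 11.43 = 963.71 × 11.43 = 11020 J
n(KOH) = 10.6 / 56.11 = 0.1889 mol
Temperature rose, so q_rxn = −|q_surr| = -11.02 kJ
ΔH = q_rxn / n = -58.34 kJ/mol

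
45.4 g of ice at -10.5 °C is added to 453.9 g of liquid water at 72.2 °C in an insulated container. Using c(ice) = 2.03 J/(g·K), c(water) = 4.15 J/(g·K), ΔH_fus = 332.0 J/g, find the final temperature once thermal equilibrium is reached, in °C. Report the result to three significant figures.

Heat to bring ice to 0 °C and melt it: q₁ = 45.4×2.03×10.5 + 45.4×332.0 = 16041 J
Heat the water can supply cooling to 0 °C: 453.9×4.15×72.2 = 136002 J > q₁, so all ice melts.
Energy balance: 453.9×4.15×(72.2 − T) = 16041 + 45.4×4.15×(T − 0)
1883.685(72.2 − T) = 16041 + 188.41 T
136002 − 16041 = 2072.095 T
T = 119961 / 2072.095 = 57.89 °C

T_f = 57.9 °C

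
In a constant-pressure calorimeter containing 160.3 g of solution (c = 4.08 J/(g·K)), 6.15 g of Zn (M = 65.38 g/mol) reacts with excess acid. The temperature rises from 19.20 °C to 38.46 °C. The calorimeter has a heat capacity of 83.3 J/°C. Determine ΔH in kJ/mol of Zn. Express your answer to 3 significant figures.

ΔH = -151 kJ/mol

|ΔT| = |38.46 − 19.20| = 19.26 °C
|q_surr| = (160.3 × 4.08 + 83.3) × 19.26 = 737.324 × 19.26 = 14200 J
n(Zn) = 6.15 / 65.38 = 0.09407 mol
Temperature rose, so q_rxn = −|q_surr| = -14.20 kJ
ΔH = q_rxn / n = -151.0 kJ/mol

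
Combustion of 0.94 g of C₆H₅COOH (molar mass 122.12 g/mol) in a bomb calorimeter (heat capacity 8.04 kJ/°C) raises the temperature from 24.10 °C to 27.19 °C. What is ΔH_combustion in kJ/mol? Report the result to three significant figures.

ΔH = -3230 kJ/mol

ΔT = 27.19 − 24.10 = 3.09 °C
q_cal = C_cal × ΔT = 8.04 × 3.09 = 24.8436 kJ
n = 0.94 / 122.12 = 0.007697 mol
q_rxn = −q_cal = -24.8436 kJ
ΔH = -24.8436 / 0.007697 = -3228 kJ/mol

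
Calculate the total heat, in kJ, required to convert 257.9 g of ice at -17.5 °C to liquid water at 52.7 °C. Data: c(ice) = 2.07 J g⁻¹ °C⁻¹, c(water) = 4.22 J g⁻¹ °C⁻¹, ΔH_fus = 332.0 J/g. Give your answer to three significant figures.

q = 152 kJ

q1 (heat ice -17.5→0.0 °C): 257.9 × 2.07 × 17.5 = 9342 J
q2 (melt at 0 °C): 257.9 × 332.0 = 85623 J
q3 (heat water 0.0→52.7 °C): 257.9 × 4.22 × 52.7 = 57355 J
Total: 9342 + 85623 + 57355 = 152320 J = 152 kJ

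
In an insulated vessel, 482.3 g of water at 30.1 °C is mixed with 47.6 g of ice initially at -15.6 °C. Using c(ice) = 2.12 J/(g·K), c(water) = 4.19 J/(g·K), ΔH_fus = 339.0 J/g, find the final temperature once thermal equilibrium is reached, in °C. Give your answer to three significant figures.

Heat to bring ice to 0 °C and melt it: q₁ = 47.6×2.12×15.6 + 47.6×339.0 = 17711 J
Heat the water can supply cooling to 0 °C: 482.3×4.19×30.1 = 60827.2 J > q₁, so all ice melts.
Energy balance: 482.3×4.19×(30.1 − T) = 17711 + 47.6×4.19×(T − 0)
2020.837(30.1 − T) = 17711 + 199.444 T
60827.2 − 17711 = 2220.281 T
T = 43116.2 / 2220.281 = 19.42 °C

T_f = 19.4 °C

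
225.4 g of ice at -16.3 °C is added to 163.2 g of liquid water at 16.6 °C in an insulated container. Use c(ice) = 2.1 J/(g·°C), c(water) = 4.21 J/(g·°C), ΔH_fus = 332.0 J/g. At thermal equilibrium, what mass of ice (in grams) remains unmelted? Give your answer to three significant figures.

m_ice remaining = 214 g

Heat to warm all ice to 0 °C: 225.4×2.1×16.3 = 7715.4 J
Heat released by water cooling to 0 °C: 163.2×4.21×16.6 = 11405 J
11405 J < 7715.4 + 225.4×332.0 = 82548.2 J, so not all ice melts; final T = 0 °C.
Heat left for melting: 11405 − 7715.4 = 3689.6 J
Mass melted = 3689.6 / 332.0 = 11.11 g
Ice remaining = 225.4 − 11.11 = 214.29 g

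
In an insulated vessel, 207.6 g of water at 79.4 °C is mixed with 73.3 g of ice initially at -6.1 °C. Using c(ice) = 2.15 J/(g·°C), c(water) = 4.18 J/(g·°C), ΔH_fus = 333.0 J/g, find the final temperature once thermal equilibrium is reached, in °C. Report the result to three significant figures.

Heat to bring ice to 0 °C and melt it: q₁ = 73.3×2.15×6.1 + 73.3×333.0 = 25370 J
Heat the water can supply cooling to 0 °C: 207.6×4.18×79.4 = 68900.8 J > q₁, so all ice melts.
Energy balance: 207.6×4.18×(79.4 − T) = 25370 + 73.3×4.18×(T − 0)
867.768(79.4 − T) = 25370 + 306.394 T
68900.8 − 25370 = 1174.162 T
T = 43530.8 / 1174.162 = 37.07 °C

T_f = 37.1 °C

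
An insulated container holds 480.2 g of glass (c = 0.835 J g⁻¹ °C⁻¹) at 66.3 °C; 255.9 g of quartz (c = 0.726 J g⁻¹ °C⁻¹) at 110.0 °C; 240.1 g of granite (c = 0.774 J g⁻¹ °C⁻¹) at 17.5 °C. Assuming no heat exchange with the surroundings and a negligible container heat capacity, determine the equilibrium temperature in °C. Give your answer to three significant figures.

T_f = 65.1 °C

Σ mᵢcᵢ(T − Tᵢ) = 0  ⇒  T = Σ mᵢcᵢTᵢ / Σ mᵢcᵢ
Σ mᵢcᵢ = 480.2×0.835 + 255.9×0.726 + 240.1×0.774 = 772.5878
Σ mᵢcᵢTᵢ = 400.967×66.3 + 185.7834×110.0 + 185.8374×17.5 = 50272
T = 50272 / 772.5878 = 65.07 °C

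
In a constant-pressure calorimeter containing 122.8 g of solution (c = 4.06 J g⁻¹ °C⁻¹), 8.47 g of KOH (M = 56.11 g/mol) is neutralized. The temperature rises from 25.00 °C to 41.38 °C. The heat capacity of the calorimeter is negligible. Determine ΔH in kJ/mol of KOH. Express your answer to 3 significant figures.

|ΔT| = |41.38 − 25.00| = 16.38 °C
|q_surr| = (122.8 × 4.06) × 16.38 = 498.568 × 16.38 = 8167 J
n(KOH) = 8.47 / 56.11 = 0.1510 mol
Temperature rose, so q_rxn = −|q_surr| = -8.167 kJ
ΔH = q_rxn / n = -54.09 kJ/mol

ΔH = -54.1 kJ/mol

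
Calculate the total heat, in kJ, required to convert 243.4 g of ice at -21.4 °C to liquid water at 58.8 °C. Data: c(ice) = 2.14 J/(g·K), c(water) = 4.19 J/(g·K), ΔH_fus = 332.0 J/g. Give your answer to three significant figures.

q1 (heat ice -21.4→0.0 °C): 243.4 × 2.14 × 21.4 = 11147 J
q2 (melt at 0 °C): 243.4 × 332.0 = 80809 J
q3 (heat water 0.0→58.8 °C): 243.4 × 4.19 × 58.8 = 59967 J
Total: 11147 + 80809 + 59967 = 151923 J = 152 kJ

q = 152 kJ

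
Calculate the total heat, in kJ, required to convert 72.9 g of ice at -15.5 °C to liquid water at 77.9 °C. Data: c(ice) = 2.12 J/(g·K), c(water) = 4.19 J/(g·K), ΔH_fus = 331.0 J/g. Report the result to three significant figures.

q1 (heat ice -15.5→0.0 °C): 72.9 × 2.12 × 15.5 = 2395 J
q2 (melt at 0 °C): 72.9 × 331.0 = 24130 J
q3 (heat water 0.0→77.9 °C): 72.9 × 4.19 × 77.9 = 23795 J
Total: 2395 + 24130 + 23795 = 50320 J = 50.3 kJ

q = 50.3 kJ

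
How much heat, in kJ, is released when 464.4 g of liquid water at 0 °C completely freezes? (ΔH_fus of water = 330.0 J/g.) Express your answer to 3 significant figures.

q = 153 kJ

q = m × ΔH_fus = 464.4 × 330.0 = 153300 J = 153 kJ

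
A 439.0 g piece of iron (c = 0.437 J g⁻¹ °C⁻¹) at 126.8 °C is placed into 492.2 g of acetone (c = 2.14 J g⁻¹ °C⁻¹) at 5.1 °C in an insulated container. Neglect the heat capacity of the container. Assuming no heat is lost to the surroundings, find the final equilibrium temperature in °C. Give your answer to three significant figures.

Heat lost by iron = heat gained by acetone.
(439.0)(0.437)(126.8 − T) = (492.2)(2.14)(T − 5.1)
191.843 (126.8 − T) = 1053.308 (T − 5.1)
24326 − 191.843 T = 1053.308 T − 5371.9
29697.9 = 1245.151 T
T = 23.85 °C

T_f = 23.9 °C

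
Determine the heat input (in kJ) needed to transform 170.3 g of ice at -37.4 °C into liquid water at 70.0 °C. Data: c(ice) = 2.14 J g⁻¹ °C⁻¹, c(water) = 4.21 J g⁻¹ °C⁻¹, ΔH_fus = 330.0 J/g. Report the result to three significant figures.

q = 120 kJ

q1 (heat ice -37.4→0.0 °C): 170.3 × 2.14 × 37.4 = 13630 J
q2 (melt at 0 °C): 170.3 × 330.0 = 56199 J
q3 (heat water 0.0→70.0 °C): 170.3 × 4.21 × 70.0 = 50187 J
Total: 13630 + 56199 + 50187 = 120016 J = 120 kJ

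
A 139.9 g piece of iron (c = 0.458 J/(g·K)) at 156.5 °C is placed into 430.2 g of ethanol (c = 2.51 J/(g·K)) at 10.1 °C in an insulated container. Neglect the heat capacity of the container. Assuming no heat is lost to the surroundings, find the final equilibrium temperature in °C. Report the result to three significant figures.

Heat lost by iron = heat gained by ethanol.
(139.9)(0.458)(156.5 − T) = (430.2)(2.51)(T − 10.1)
64.0742 (156.5 − T) = 1079.802 (T − 10.1)
10028 − 64.0742 T = 1079.802 T − 10906
20934 = 1143.8762 T
T = 18.30 °C

T_f = 18.3 °C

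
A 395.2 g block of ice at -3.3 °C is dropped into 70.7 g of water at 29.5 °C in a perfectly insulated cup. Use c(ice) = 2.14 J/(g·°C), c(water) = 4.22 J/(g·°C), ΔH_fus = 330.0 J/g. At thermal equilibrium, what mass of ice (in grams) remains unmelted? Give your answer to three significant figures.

m_ice remaining = 377 g

Heat to warm all ice to 0 °C: 395.2×2.14×3.3 = 2790.9 J
Heat released by water cooling to 0 °C: 70.7×4.22×29.5 = 8801.4 J
8801.4 J < 2790.9 + 395.2×330.0 = 133206.9 J, so not all ice melts; final T = 0 °C.
Heat left for melting: 8801.4 − 2790.9 = 6010.5 J
Mass melted = 6010.5 / 330.0 = 18.21 g
Ice remaining = 395.2 − 18.21 = 376.99 g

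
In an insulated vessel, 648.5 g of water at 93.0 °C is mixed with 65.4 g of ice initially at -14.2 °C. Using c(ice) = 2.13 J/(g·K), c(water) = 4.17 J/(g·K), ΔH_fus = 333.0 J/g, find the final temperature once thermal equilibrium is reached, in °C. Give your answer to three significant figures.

Heat to bring ice to 0 °C and melt it: q₁ = 65.4×2.13×14.2 + 65.4×333.0 = 23756 J
Heat the water can supply cooling to 0 °C: 648.5×4.17×93.0 = 251495 J > q₁, so all ice melts.
Energy balance: 648.5×4.17×(93.0 − T) = 23756 + 65.4×4.17×(T − 0)
2704.245(93.0 − T) = 23756 + 272.718 T
251495 − 23756 = 2976.963 T
T = 227739 / 2976.963 = 76.50 °C

T_f = 76.5 °C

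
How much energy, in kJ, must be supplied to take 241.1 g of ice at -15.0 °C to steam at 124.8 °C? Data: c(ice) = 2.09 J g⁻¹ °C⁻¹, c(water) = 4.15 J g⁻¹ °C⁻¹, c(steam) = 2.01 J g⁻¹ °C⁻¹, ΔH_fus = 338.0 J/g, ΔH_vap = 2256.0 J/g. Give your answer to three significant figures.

q1 (heat ice -15.0→0.0 °C): 241.1 × 2.09 × 15.0 = 7558 J
q2 (melt at 0 °C): 241.1 × 338.0 = 81492 J
q3 (heat water 0.0→100.0 °C): 241.1 × 4.15 × 100.0 = 100057 J
q4 (vaporize at 100 °C): 241.1 × 2256.0 = 543922 J
q5 (heat steam 100.0→124.8 °C): 241.1 × 2.01 × 24.8 = 12018 J
Total: 7558 + 81492 + 100057 + 543922 + 12018 = 745047 J = 745 kJ

q = 745 kJ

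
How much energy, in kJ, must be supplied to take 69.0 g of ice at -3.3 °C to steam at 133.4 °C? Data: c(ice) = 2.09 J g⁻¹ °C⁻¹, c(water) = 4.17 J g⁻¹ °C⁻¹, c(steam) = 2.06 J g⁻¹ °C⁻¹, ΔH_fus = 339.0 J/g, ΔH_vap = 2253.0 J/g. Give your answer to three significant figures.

q = 213 kJ

q1 (heat ice -3.3→0.0 °C): 69.0 × 2.09 × 3.3 = 476 J
q2 (melt at 0 °C): 69.0 × 339.0 = 23391 J
q3 (heat water 0.0→100.0 °C): 69.0 × 4.17 × 100.0 = 28773 J
q4 (vaporize at 100 °C): 69.0 × 2253.0 = 155457 J
q5 (heat steam 100.0→133.4 °C): 69.0 × 2.06 × 33.4 = 4747 J
Total: 476 + 23391 + 28773 + 155457 + 4747 = 212844 J = 213 kJ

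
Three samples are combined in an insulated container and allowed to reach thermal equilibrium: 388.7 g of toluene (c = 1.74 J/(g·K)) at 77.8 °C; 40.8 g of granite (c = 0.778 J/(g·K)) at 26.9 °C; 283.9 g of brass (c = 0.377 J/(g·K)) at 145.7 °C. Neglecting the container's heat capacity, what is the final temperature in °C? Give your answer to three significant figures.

Σ mᵢcᵢ(T − Tᵢ) = 0  ⇒  T = Σ mᵢcᵢTᵢ / Σ mᵢcᵢ
Σ mᵢcᵢ = 388.7×1.74 + 40.8×0.778 + 283.9×0.377 = 815.1107
Σ mᵢcᵢTᵢ = 676.338×77.8 + 31.7424×26.9 + 107.0303×145.7 = 69067
T = 69067 / 815.1107 = 84.73 °C

T_f = 84.7 °C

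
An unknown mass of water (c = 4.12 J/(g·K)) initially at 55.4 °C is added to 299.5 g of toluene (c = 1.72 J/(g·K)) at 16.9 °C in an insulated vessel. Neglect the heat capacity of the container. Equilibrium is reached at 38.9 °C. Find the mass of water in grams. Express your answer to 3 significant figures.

q_gained = (299.5 × 1.72) × (38.9 − 16.9) = 11330 J
q_lost = m × 4.12 × (55.4 − 38.9) = 67.98 m
m = 11330 / 67.98 = 167 g

m = 167 g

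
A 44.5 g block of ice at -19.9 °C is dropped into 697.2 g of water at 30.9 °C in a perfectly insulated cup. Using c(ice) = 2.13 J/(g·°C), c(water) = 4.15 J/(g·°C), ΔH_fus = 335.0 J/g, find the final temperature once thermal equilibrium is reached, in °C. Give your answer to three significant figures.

Heat to bring ice to 0 °C and melt it: q₁ = 44.5×2.13×19.9 + 44.5×335.0 = 16794 J
Heat the water can supply cooling to 0 °C: 697.2×4.15×30.9 = 89405.4 J > q₁, so all ice melts.
Energy balance: 697.2×4.15×(30.9 − T) = 16794 + 44.5×4.15×(T − 0)
2893.38(30.9 − T) = 16794 + 184.675 T
89405.4 − 16794 = 3078.055 T
T = 72611.4 / 3078.055 = 23.59 °C

T_f = 23.6 °C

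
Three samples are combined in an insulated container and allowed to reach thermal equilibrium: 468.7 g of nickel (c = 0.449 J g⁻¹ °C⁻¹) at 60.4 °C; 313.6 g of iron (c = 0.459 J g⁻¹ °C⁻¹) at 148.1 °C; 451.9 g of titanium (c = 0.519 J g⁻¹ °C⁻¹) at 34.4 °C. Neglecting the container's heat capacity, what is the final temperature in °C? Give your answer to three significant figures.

T_f = 71.5 °C

Σ mᵢcᵢ(T − Tᵢ) = 0  ⇒  T = Σ mᵢcᵢTᵢ / Σ mᵢcᵢ
Σ mᵢcᵢ = 468.7×0.449 + 313.6×0.459 + 451.9×0.519 = 588.9248
Σ mᵢcᵢTᵢ = 210.4463×60.4 + 143.9424×148.1 + 234.5361×34.4 = 42097
T = 42097 / 588.9248 = 71.48 °C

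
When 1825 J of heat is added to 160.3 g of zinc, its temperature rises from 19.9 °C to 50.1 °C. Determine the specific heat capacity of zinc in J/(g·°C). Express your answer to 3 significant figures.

c = q / (m ΔT) = 1825 / (160.3 × 30.2)
c = 1825 / 4841.06 = 0.377 J/(g·°C)

c = 0.377 J/(g·°C)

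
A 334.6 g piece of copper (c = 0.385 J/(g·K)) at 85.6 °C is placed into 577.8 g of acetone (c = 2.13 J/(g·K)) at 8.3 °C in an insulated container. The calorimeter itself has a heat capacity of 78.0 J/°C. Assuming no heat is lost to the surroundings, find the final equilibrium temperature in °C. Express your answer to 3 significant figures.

Heat lost by copper = heat gained by acetone + calorimeter.
(334.6)(0.385)(85.6 − T) = [(577.8)(2.13) + 78.0](T − 8.3)
128.821 (85.6 − T) = 1308.714 (T − 8.3)
11027 − 128.821 T = 1308.714 T − 10862
21889 = 1437.535 T
T = 15.23 °C

T_f = 15.2 °C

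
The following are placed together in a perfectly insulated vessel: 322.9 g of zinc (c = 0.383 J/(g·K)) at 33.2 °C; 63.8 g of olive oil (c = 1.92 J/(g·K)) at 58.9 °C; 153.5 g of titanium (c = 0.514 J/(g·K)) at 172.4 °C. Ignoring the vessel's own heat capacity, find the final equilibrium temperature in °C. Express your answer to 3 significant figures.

T_f = 76.7 °C

Σ mᵢcᵢ(T − Tᵢ) = 0  ⇒  T = Σ mᵢcᵢTᵢ / Σ mᵢcᵢ
Σ mᵢcᵢ = 322.9×0.383 + 63.8×1.92 + 153.5×0.514 = 325.0657
Σ mᵢcᵢTᵢ = 123.6707×33.2 + 122.496×58.9 + 78.899×172.4 = 24923
T = 24923 / 325.0657 = 76.67 °C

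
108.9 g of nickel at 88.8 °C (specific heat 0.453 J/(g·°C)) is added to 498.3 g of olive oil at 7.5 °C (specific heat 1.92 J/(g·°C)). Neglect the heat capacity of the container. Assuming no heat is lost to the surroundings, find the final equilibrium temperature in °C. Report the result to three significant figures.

Heat lost by nickel = heat gained by olive oil.
(108.9)(0.453)(88.8 − T) = (498.3)(1.92)(T − 7.5)
49.3317 (88.8 − T) = 956.736 (T − 7.5)
4380.7 − 49.3317 T = 956.736 T − 7175.5
11556.2 = 1006.0677 T
T = 11.49 °C

T_f = 11.5 °C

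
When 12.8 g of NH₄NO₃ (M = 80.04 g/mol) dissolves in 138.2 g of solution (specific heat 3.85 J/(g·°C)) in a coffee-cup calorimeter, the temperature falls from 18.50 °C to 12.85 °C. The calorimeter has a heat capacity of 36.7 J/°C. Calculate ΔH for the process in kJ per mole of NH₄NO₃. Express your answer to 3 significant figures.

|ΔT| = |12.85 − 18.50| = 5.65 °C
|q_surr| = (138.2 × 3.85 + 36.7) × 5.65 = 568.77 × 5.65 = 3214 J
n(NH₄NO₃) = 12.8 / 80.04 = 0.1599 mol
Temperature fell, so q_rxn = +|q_surr| = 3.214 kJ
ΔH = q_rxn / n = 20.10 kJ/mol

ΔH = 20.1 kJ/mol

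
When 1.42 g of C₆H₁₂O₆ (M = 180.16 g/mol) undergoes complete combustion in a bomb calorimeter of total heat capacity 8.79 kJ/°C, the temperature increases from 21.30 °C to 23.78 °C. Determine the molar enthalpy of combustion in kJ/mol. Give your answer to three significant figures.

ΔH = -2770 kJ/mol

ΔT = 23.78 − 21.30 = 2.48 °C
q_cal = C_cal × ΔT = 8.79 × 2.48 = 21.7992 kJ
n = 1.42 / 180.16 = 0.007882 mol
q_rxn = −q_cal = -21.7992 kJ
ΔH = -21.7992 / 0.007882 = -2766 kJ/mol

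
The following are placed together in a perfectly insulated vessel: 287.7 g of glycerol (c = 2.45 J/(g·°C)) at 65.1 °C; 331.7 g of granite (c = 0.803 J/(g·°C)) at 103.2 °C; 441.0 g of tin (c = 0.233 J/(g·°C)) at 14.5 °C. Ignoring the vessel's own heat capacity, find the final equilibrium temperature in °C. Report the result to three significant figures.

T_f = 69.7 °C

Σ mᵢcᵢ(T − Tᵢ) = 0  ⇒  T = Σ mᵢcᵢTᵢ / Σ mᵢcᵢ
Σ mᵢcᵢ = 287.7×2.45 + 331.7×0.803 + 441.0×0.233 = 1073.9731
Σ mᵢcᵢTᵢ = 704.865×65.1 + 266.3551×103.2 + 102.753×14.5 = 74864
T = 74864 / 1073.9731 = 69.71 °C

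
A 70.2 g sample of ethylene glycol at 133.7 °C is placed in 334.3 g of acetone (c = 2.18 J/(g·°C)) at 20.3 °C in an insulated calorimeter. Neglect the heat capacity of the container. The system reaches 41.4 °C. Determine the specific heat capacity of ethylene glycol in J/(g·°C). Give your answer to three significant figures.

q_gained = (334.3 × 2.18) × (41.4 − 20.3) = 15380 J
q_lost = 70.2 × c × (133.7 − 41.4) = 6479.46 c
Set equal: c = 15380 / 6479.46 = 2.37 J/(g·°C)

c = 2.37 J/(g·°C)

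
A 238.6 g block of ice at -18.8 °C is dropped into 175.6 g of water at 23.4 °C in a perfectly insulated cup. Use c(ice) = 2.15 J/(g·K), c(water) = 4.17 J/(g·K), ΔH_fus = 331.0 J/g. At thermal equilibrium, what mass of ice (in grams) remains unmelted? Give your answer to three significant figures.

m_ice remaining = 216 g

Heat to warm all ice to 0 °C: 238.6×2.15×18.8 = 9644.2 J
Heat released by water cooling to 0 °C: 175.6×4.17×23.4 = 17135 J
17135 J < 9644.2 + 238.6×331.0 = 88620.8 J, so not all ice melts; final T = 0 °C.
Heat left for melting: 17135 − 9644.2 = 7490.8 J
Mass melted = 7490.8 / 331.0 = 22.63 g
Ice remaining = 238.6 − 22.63 = 215.97 g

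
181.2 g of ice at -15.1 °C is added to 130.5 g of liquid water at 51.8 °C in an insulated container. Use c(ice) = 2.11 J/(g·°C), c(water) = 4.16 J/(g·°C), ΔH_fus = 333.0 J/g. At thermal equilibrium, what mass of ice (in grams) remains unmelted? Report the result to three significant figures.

m_ice remaining = 114 g

Heat to warm all ice to 0 °C: 181.2×2.11×15.1 = 5773.2 J
Heat released by water cooling to 0 °C: 130.5×4.16×51.8 = 28121 J
28121 J < 5773.2 + 181.2×333.0 = 66112.8 J, so not all ice melts; final T = 0 °C.
Heat left for melting: 28121 − 5773.2 = 22347.8 J
Mass melted = 22347.8 / 333.0 = 67.11 g
Ice remaining = 181.2 − 67.11 = 114.09 g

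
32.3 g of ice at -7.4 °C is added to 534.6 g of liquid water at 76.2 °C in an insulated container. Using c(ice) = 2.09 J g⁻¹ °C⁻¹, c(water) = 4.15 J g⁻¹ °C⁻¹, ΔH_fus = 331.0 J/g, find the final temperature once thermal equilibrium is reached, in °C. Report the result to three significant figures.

Heat to bring ice to 0 °C and melt it: q₁ = 32.3×2.09×7.4 + 32.3×331.0 = 11191 J
Heat the water can supply cooling to 0 °C: 534.6×4.15×76.2 = 169057 J > q₁, so all ice melts.
Energy balance: 534.6×4.15×(76.2 − T) = 11191 + 32.3×4.15×(T − 0)
2218.59(76.2 − T) = 11191 + 134.045 T
169057 − 11191 = 2352.635 T
T = 157866 / 2352.635 = 67.10 °C

T_f = 67.1 °C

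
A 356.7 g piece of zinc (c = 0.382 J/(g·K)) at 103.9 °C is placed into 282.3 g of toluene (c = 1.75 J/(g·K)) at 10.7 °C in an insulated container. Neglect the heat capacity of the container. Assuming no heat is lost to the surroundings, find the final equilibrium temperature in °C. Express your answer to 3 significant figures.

T_f = 30.8 °C

Heat lost by zinc = heat gained by toluene.
(356.7)(0.382)(103.9 − T) = (282.3)(1.75)(T − 10.7)
136.2594 (103.9 − T) = 494.025 (T − 10.7)
14157 − 136.2594 T = 494.025 T − 5286.1
19443.1 = 630.2844 T
T = 30.848 °C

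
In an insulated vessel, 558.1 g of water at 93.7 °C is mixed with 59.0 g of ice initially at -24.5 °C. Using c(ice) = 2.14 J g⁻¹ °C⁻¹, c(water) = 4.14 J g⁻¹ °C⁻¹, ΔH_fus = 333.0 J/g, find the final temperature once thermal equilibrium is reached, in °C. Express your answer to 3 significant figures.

T_f = 75.8 °C

Heat to bring ice to 0 °C and melt it: q₁ = 59.0×2.14×24.5 + 59.0×333.0 = 22740 J
Heat the water can supply cooling to 0 °C: 558.1×4.14×93.7 = 216497 J > q₁, so all ice melts.
Energy balance: 558.1×4.14×(93.7 − T) = 22740 + 59.0×4.14×(T − 0)
2310.534(93.7 − T) = 22740 + 244.26 T
216497 − 22740 = 2554.794 T
T = 193757 / 2554.794 = 75.84 °C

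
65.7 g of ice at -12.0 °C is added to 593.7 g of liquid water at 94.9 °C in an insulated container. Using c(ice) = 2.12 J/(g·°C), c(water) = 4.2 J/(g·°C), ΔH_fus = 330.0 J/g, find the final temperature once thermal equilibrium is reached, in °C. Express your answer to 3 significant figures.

Heat to bring ice to 0 °C and melt it: q₁ = 65.7×2.12×12.0 + 65.7×330.0 = 23352 J
Heat the water can supply cooling to 0 °C: 593.7×4.2×94.9 = 236637 J > q₁, so all ice melts.
Energy balance: 593.7×4.2×(94.9 − T) = 23352 + 65.7×4.2×(T − 0)
2493.54(94.9 − T) = 23352 + 275.94 T
236637 − 23352 = 2769.48 T
T = 213285 / 2769.48 = 77.01 °C

T_f = 77.0 °C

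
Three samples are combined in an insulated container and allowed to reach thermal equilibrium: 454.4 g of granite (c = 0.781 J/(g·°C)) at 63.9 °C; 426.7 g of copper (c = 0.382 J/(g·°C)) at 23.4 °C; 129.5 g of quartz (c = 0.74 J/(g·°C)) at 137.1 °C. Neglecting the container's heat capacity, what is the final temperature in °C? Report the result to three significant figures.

T_f = 64.6 °C

Σ mᵢcᵢ(T − Tᵢ) = 0  ⇒  T = Σ mᵢcᵢTᵢ / Σ mᵢcᵢ
Σ mᵢcᵢ = 454.4×0.781 + 426.7×0.382 + 129.5×0.74 = 613.7158
Σ mᵢcᵢTᵢ = 354.8864×63.9 + 162.9994×23.4 + 95.83×137.1 = 39630
T = 39630 / 613.7158 = 64.57 °C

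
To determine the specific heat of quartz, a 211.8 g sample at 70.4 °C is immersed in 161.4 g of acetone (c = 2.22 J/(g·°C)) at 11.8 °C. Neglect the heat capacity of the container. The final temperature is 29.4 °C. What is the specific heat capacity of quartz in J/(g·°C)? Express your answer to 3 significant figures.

q_gained = (161.4 × 2.22) × (29.4 − 11.8) = 6306 J
q_lost = 211.8 × c × (70.4 − 29.4) = 8683.8 c
Set equal: c = 6306 / 8683.8 = 0.726 J/(g·°C)

c = 0.726 J/(g·°C)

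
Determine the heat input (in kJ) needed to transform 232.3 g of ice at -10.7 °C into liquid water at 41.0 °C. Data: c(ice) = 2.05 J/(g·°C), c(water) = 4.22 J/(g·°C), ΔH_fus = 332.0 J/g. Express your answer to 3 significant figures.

q = 122 kJ

q1 (heat ice -10.7→0.0 °C): 232.3 × 2.05 × 10.7 = 5096 J
q2 (melt at 0 °C): 232.3 × 332.0 = 77124 J
q3 (heat water 0.0→41.0 °C): 232.3 × 4.22 × 41.0 = 40193 J
Total: 5096 + 77124 + 40193 = 122413 J = 122 kJ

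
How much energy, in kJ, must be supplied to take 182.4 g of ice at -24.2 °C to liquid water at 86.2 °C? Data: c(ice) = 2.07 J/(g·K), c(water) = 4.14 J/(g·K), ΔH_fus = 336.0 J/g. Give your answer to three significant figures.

q1 (heat ice -24.2→0.0 °C): 182.4 × 2.07 × 24.2 = 9137 J
q2 (melt at 0 °C): 182.4 × 336.0 = 61286 J
q3 (heat water 0.0→86.2 °C): 182.4 × 4.14 × 86.2 = 65093 J
Total: 9137 + 61286 + 65093 = 135516 J = 136 kJ

q = 136 kJ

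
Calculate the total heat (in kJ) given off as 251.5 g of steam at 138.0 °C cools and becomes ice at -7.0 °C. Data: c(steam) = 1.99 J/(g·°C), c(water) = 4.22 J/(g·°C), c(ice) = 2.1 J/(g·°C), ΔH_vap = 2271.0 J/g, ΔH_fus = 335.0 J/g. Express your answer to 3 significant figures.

q = 784 kJ

q1 (cool steam 138.0→100 °C): 251.5 × 1.99 × 38.0 = 19018 J
q2 (condense at 100 °C): 251.5 × 2271.0 = 571157 J
q3 (cool water 100→0 °C): 251.5 × 4.22 × 100.0 = 106133 J
q4 (freeze at 0 °C): 251.5 × 335.0 = 84253 J
q5 (cool ice 0→-7.0 °C): 251.5 × 2.1 × 7.0 = 3697 J
Total: 19018 + 571157 + 106133 + 84253 + 3697 = 784258 J = 784 kJ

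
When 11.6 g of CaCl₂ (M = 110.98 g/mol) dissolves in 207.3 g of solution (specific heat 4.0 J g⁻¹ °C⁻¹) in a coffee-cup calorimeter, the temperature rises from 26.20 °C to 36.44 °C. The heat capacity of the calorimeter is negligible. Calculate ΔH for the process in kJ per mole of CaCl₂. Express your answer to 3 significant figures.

ΔH = -81.2 kJ/mol

|ΔT| = |36.44 − 26.20| = 10.24 °C
|q_surr| = (207.3 × 4.0) × 10.24 = 829.2 × 10.24 = 8491.0 J
n(CaCl₂) = 11.6 / 110.98 = 0.10452 mol
Temperature rose, so q_rxn = −|q_surr| = -8.4910 kJ
ΔH = q_rxn / n = -81.24 kJ/mol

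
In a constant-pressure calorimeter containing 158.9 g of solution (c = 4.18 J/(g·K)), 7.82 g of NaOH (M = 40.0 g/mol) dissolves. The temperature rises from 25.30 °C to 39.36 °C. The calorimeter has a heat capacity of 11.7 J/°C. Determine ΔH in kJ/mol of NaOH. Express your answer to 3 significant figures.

ΔH = -48.6 kJ/mol

|ΔT| = |39.36 − 25.30| = 14.06 °C
|q_surr| = (158.9 × 4.18 + 11.7) × 14.06 = 675.902 × 14.06 = 9503 J
n(NaOH) = 7.82 / 40.0 = 0.1955 mol
Temperature rose, so q_rxn = −|q_surr| = -9.503 kJ
ΔH = q_rxn / n = -48.61 kJ/mol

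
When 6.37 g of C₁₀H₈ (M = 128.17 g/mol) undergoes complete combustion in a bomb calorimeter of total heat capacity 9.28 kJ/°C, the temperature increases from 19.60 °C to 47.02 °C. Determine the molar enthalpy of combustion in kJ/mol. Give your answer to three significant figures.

ΔH = -5120 kJ/mol

ΔT = 47.02 − 19.60 = 27.42 °C
q_cal = C_cal × ΔT = 9.28 × 27.42 = 254.4576 kJ
n = 6.37 / 128.17 = 0.04970 mol
q_rxn = −q_cal = -254.4576 kJ
ΔH = -254.4576 / 0.04970 = -5120 kJ/mol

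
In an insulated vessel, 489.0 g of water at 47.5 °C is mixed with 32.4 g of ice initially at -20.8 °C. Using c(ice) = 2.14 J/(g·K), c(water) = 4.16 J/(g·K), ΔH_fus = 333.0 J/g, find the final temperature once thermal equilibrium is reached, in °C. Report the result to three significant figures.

Heat to bring ice to 0 °C and melt it: q₁ = 32.4×2.14×20.8 + 32.4×333.0 = 12231 J
Heat the water can supply cooling to 0 °C: 489.0×4.16×47.5 = 96626.4 J > q₁, so all ice melts.
Energy balance: 489.0×4.16×(47.5 − T) = 12231 + 32.4×4.16×(T − 0)
2034.24(47.5 − T) = 12231 + 134.784 T
96626.4 − 12231 = 2169.024 T
T = 84395.4 / 2169.024 = 38.91 °C

T_f = 38.9 °C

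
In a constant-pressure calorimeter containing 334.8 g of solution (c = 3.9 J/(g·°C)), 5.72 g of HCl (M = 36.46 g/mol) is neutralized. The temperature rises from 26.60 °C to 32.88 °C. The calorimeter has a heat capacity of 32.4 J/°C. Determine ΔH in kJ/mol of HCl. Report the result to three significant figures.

ΔH = -53.6 kJ/mol

|ΔT| = |32.88 − 26.60| = 6.28 °C
|q_surr| = (334.8 × 3.9 + 32.4) × 6.28 = 1338.12 × 6.28 = 8403 J
n(HCl) = 5.72 / 36.46 = 0.1569 mol
Temperature rose, so q_rxn = −|q_surr| = -8.403 kJ
ΔH = q_rxn / n = -53.56 kJ/mol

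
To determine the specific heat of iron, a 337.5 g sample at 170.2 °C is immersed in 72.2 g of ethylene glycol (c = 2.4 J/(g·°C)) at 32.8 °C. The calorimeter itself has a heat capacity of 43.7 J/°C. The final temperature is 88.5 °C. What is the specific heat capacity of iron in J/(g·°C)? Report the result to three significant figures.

q_gained = (72.2 × 2.4 + 43.7) × (88.5 − 32.8) = 12090 J
q_lost = 337.5 × c × (170.2 − 88.5) = 27573.75 c
Set equal: c = 12090 / 27573.75 = 0.438 J/(g·°C)

c = 0.438 J/(g·°C)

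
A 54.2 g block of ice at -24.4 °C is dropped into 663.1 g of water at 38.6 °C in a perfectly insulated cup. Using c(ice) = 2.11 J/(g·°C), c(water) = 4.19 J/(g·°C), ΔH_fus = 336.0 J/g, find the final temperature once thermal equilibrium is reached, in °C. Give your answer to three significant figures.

T_f = 28.7 °C

Heat to bring ice to 0 °C and melt it: q₁ = 54.2×2.11×24.4 + 54.2×336.0 = 21002 J
Heat the water can supply cooling to 0 °C: 663.1×4.19×38.6 = 107246 J > q₁, so all ice melts.
Energy balance: 663.1×4.19×(38.6 − T) = 21002 + 54.2×4.19×(T − 0)
2778.389(38.6 − T) = 21002 + 227.098 T
107246 − 21002 = 3005.487 T
T = 86244 / 3005.487 = 28.70 °C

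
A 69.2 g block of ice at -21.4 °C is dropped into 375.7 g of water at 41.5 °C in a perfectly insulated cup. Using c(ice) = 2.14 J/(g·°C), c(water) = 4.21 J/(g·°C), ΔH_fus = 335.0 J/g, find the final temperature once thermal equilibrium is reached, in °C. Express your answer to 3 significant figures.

T_f = 21.0 °C

Heat to bring ice to 0 °C and melt it: q₁ = 69.2×2.14×21.4 + 69.2×335.0 = 26351 J
Heat the water can supply cooling to 0 °C: 375.7×4.21×41.5 = 65640.4 J > q₁, so all ice melts.
Energy balance: 375.7×4.21×(41.5 − T) = 26351 + 69.2×4.21×(T − 0)
1581.697(41.5 − T) = 26351 + 291.332 T
65640.4 − 26351 = 1873.029 T
T = 39289.4 / 1873.029 = 20.98 °C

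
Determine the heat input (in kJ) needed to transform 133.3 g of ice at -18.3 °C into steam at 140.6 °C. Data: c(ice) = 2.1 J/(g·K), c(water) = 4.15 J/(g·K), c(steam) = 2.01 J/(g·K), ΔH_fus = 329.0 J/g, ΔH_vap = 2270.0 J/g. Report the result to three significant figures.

q = 418 kJ

q1 (heat ice -18.3→0.0 °C): 133.3 × 2.1 × 18.3 = 5123 J
q2 (melt at 0 °C): 133.3 × 329.0 = 43856 J
q3 (heat water 0.0→100.0 °C): 133.3 × 4.15 × 100.0 = 55320 J
q4 (vaporize at 100 °C): 133.3 × 2270.0 = 302591 J
q5 (heat steam 100.0→140.6 °C): 133.3 × 2.01 × 40.6 = 10878 J
Total: 5123 + 43856 + 55320 + 302591 + 10878 = 417768 J = 418 kJ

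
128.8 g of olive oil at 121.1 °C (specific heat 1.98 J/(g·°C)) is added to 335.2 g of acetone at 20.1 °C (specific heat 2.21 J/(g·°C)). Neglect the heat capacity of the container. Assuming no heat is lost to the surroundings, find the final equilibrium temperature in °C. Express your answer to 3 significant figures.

Heat lost by olive oil = heat gained by acetone.
(128.8)(1.98)(121.1 − T) = (335.2)(2.21)(T − 20.1)
255.024 (121.1 − T) = 740.792 (T − 20.1)
30883 − 255.024 T = 740.792 T − 14890
45773 = 995.816 T
T = 45.97 °C

T_f = 46.0 °C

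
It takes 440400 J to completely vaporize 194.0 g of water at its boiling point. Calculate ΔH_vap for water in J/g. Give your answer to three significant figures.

ΔH_vap = q / m = 440400 / 194.0 = 2270 J/g

ΔH_vap = 2270 J/g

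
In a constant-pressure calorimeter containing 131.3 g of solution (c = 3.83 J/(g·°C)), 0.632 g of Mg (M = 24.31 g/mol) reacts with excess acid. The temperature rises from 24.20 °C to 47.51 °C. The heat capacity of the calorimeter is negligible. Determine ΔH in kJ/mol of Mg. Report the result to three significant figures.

ΔH = -451 kJ/mol

|ΔT| = |47.51 − 24.20| = 23.31 °C
|q_surr| = (131.3 × 3.83) × 23.31 = 502.879 × 23.31 = 11720 J
n(Mg) = 0.632 / 24.31 = 0.02600 mol
Temperature rose, so q_rxn = −|q_surr| = -11.72 kJ
ΔH = q_rxn / n = -450.8 kJ/mol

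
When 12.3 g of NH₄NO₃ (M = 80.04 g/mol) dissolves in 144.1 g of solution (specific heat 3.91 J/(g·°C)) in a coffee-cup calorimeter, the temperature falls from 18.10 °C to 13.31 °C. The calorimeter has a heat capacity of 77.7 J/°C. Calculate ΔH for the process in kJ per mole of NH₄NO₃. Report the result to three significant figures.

|ΔT| = |13.31 − 18.10| = 4.79 °C
|q_surr| = (144.1 × 3.91 + 77.7) × 4.79 = 641.131 × 4.79 = 3071 J
n(NH₄NO₃) = 12.3 / 80.04 = 0.1537 mol
Temperature fell, so q_rxn = +|q_surr| = 3.071 kJ
ΔH = q_rxn / n = 19.98 kJ/mol

ΔH = 20.0 kJ/mol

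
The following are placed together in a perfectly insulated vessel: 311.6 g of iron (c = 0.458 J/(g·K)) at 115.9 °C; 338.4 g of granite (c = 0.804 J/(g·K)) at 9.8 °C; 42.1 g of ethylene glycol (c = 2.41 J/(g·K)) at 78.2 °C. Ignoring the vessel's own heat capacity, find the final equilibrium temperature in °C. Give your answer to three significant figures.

Σ mᵢcᵢ(T − Tᵢ) = 0  ⇒  T = Σ mᵢcᵢTᵢ / Σ mᵢcᵢ
Σ mᵢcᵢ = 311.6×0.458 + 338.4×0.804 + 42.1×2.41 = 516.2474
Σ mᵢcᵢTᵢ = 142.7128×115.9 + 272.0736×9.8 + 101.461×78.2 = 27141
T = 27141 / 516.2474 = 52.57 °C

T_f = 52.6 °C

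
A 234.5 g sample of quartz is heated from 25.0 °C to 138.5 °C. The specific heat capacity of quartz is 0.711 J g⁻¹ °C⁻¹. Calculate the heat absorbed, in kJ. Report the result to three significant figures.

q = m c ΔT = 234.5 × 0.711 × (138.5 − 25.0)
q = 234.5 × 0.711 × 113.5 = 18920 J = 18.9 kJ

q = 18.9 kJ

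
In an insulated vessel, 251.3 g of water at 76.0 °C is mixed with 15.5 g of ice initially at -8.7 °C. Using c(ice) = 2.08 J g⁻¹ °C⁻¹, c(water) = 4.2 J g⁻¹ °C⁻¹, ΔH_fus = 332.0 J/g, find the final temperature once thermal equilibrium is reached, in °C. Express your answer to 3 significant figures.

T_f = 66.7 °C

Heat to bring ice to 0 °C and melt it: q₁ = 15.5×2.08×8.7 + 15.5×332.0 = 5426.5 J
Heat the water can supply cooling to 0 °C: 251.3×4.2×76.0 = 80215.0 J > q₁, so all ice melts.
Energy balance: 251.3×4.2×(76.0 − T) = 5426.5 + 15.5×4.2×(T − 0)
1055.46(76.0 − T) = 5426.5 + 65.1 T
80215.0 − 5426.5 = 1120.56 T
T = 74788.5 / 1120.56 = 66.74 °C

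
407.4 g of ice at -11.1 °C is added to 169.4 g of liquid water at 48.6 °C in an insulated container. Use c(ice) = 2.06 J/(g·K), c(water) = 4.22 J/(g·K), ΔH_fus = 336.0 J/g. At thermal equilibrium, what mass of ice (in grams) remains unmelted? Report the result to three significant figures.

Heat to warm all ice to 0 °C: 407.4×2.06×11.1 = 9315.6 J
Heat released by water cooling to 0 °C: 169.4×4.22×48.6 = 34743 J
34743 J < 9315.6 + 407.4×336.0 = 146202.0 J, so not all ice melts; final T = 0 °C.
Heat left for melting: 34743 − 9315.6 = 25427.4 J
Mass melted = 25427.4 / 336.0 = 75.68 g
Ice remaining = 407.4 − 75.68 = 331.72 g

m_ice remaining = 332 g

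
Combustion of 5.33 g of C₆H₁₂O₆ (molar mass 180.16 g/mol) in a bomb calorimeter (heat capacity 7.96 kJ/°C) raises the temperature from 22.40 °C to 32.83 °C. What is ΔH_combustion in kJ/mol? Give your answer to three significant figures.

ΔH = -2810 kJ/mol

ΔT = 32.83 − 22.40 = 10.43 °C
q_cal = C_cal × ΔT = 7.96 × 10.43 = 83.0228 kJ
n = 5.33 / 180.16 = 0.02958 mol
q_rxn = −q_cal = -83.0228 kJ
ΔH = -83.0228 / 0.02958 = -2807 kJ/mol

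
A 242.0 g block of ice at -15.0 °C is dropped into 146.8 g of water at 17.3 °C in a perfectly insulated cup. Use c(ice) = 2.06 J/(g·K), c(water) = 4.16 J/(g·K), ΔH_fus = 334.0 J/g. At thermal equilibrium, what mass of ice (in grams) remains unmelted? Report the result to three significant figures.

m_ice remaining = 233 g

Heat to warm all ice to 0 °C: 242.0×2.06×15.0 = 7477.8 J
Heat released by water cooling to 0 °C: 146.8×4.16×17.3 = 10565 J
10565 J < 7477.8 + 242.0×334.0 = 88305.8 J, so not all ice melts; final T = 0 °C.
Heat left for melting: 10565 − 7477.8 = 3087.2 J
Mass melted = 3087.2 / 334.0 = 9.243 g
Ice remaining = 242.0 − 9.243 = 232.757 g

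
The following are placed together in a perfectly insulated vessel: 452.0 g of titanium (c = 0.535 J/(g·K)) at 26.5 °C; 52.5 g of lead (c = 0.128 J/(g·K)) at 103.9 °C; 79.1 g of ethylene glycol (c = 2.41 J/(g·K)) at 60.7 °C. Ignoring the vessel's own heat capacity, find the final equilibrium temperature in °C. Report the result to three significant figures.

T_f = 42.5 °C

Σ mᵢcᵢ(T − Tᵢ) = 0  ⇒  T = Σ mᵢcᵢTᵢ / Σ mᵢcᵢ
Σ mᵢcᵢ = 452.0×0.535 + 52.5×0.128 + 79.1×2.41 = 439.171
Σ mᵢcᵢTᵢ = 241.82×26.5 + 6.72×103.9 + 190.631×60.7 = 18678
T = 18678 / 439.171 = 42.53 °C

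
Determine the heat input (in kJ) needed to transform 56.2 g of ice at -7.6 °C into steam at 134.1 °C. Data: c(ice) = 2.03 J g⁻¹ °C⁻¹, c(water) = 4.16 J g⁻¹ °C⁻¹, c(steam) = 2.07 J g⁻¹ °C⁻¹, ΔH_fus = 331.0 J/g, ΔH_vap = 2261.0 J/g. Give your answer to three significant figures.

q = 174 kJ

q1 (heat ice -7.6→0.0 °C): 56.2 × 2.03 × 7.6 = 867 J
q2 (melt at 0 °C): 56.2 × 331.0 = 18602 J
q3 (heat water 0.0→100.0 °C): 56.2 × 4.16 × 100.0 = 23379 J
q4 (vaporize at 100 °C): 56.2 × 2261.0 = 127068 J
q5 (heat steam 100.0→134.1 °C): 56.2 × 2.07 × 34.1 = 3967 J
Total: 867 + 18602 + 23379 + 127068 + 3967 = 173883 J = 174 kJ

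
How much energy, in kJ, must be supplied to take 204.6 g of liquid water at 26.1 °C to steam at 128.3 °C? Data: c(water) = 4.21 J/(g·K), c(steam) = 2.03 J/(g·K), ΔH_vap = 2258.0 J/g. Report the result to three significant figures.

q = 537 kJ

q1 (heat water 26.1→100.0 °C): 204.6 × 4.21 × 73.9 = 63655 J
q2 (vaporize at 100 °C): 204.6 × 2258.0 = 461987 J
q3 (heat steam 100.0→128.3 °C): 204.6 × 2.03 × 28.3 = 11754 J
Total: 63655 + 461987 + 11754 = 537396 J = 537 kJ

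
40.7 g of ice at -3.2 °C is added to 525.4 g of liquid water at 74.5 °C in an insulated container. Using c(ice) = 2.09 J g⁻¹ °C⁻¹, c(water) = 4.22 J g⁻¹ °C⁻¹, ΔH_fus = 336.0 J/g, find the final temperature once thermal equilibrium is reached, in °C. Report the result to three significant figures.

Heat to bring ice to 0 °C and melt it: q₁ = 40.7×2.09×3.2 + 40.7×336.0 = 13947 J
Heat the water can supply cooling to 0 °C: 525.4×4.22×74.5 = 165181 J > q₁, so all ice melts.
Energy balance: 525.4×4.22×(74.5 − T) = 13947 + 40.7×4.22×(T − 0)
2217.188(74.5 − T) = 13947 + 171.754 T
165181 − 13947 = 2388.942 T
T = 151234 / 2388.942 = 63.31 °C

T_f = 63.3 °C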